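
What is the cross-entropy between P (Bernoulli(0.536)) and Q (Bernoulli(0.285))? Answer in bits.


H(P,Q) = -p*log2(q) - (1-p)*log2(1-q). -0.536*log2(0.285) = 0.970678; -0.464*log2(0.715) = 0.224569. H(P,Q) = 0.970678 + 0.224569 = 1.1952

1.1952 bits


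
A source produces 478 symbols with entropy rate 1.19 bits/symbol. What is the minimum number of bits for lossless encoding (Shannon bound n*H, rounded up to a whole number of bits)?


Minimum bits >= n * H = 478 * 1.19 = 568.82, rounded up to a whole number of bits = 569

569 bits


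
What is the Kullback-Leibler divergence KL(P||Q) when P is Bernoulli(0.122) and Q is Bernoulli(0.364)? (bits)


KL = p*log2(p/q) + (1-p)*log2((1-p)/(1-q)) = 0.122*log2(0.122/0.364) + 0.878*log2(0.878/0.636) = 0.216

0.216 bits


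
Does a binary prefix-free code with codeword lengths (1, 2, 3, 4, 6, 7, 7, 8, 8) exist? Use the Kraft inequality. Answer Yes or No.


Kraft sum = sum(2^(-l_i)) = 0.9766, need <= 1. Result: satisfied (a binary prefix-free code with these lengths exists)

Yes


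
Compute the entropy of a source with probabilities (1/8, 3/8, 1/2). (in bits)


H = -sum(p_i * log2(p_i)). Terms: -(1/8)*log2(1/8) = 0.375000; -(3/8)*log2(3/8) = 0.530639; -(1/2)*log2(1/2) = 0.500000. H = 0.375000 + 0.530639 + 0.500000 = 1.4056

1.4056 bits


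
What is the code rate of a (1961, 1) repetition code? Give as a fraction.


Rate = k/n = 1/1961

1/1961


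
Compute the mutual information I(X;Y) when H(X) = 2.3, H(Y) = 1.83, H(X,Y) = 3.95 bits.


I(X;Y) = H(X) + H(Y) - H(X,Y) = 2.3 + 1.83 - 3.95 = 0.18

0.18 bits


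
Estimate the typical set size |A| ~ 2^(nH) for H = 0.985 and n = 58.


log2|A_typical| = nH = 58 * 0.985 = 57.13, so |A_typical| ~ 2^57.13 = 1.577e+17

1.577e+17


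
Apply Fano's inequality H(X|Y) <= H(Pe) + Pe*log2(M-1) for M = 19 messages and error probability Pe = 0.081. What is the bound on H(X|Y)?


H(Pe) = -Pe*log2(Pe) - (1-Pe)*log2(1-Pe) = -0.081*log2(0.081) - 0.919*log2(0.919) = 0.293701 + 0.111992 = 0.4057. Pe*log2(M-1) = 0.081*log2(18) = 0.337764. Bound = H(Pe) + Pe*log2(M-1) = 0.293701 + 0.111992 + 0.337764 = 0.7435

0.7435 bits


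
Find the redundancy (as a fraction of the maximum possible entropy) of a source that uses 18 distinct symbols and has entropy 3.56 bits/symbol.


H_max = log2(K) = log2(18) = 4.1699 bits/symbol. Redundancy = 1 - H/H_max = 1 - 3.56/4.1699 = 1 - 0.8537 = 0.1463

0.1463


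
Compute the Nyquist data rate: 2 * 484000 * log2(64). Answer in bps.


Rate = 2 * B * log2(M) = 2 * 484000 * 6.0 = 5808000.0

5808000.0 bps


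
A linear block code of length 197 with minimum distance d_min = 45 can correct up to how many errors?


Correction capability = floor((d-1)/2) = floor((45-1)/2) = 22

22 errors


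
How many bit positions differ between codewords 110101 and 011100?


Count differing positions: ^ . ^ . . ^ = 3 differences

3


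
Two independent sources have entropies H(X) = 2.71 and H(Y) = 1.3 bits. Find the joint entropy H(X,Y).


For independent variables, H(X,Y) = H(X) + H(Y) = 2.71 + 1.3 = 4.01

4.01 bits


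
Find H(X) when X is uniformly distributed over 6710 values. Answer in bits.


H = log2(n) = log2(6710) = 12.7121

12.7121 bits


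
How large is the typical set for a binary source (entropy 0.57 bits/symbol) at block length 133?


log2|A_typical| = nH = 133 * 0.57 = 75.81, so |A_typical| ~ 2^75.81 = 6.623e+22

6.623e+22


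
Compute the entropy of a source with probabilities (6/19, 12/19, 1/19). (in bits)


H = -sum(p_i * log2(p_i)). Terms: -(6/19)*log2(6/19) = 0.525147; -(12/19)*log2(12/19) = 0.418715; -(1/19)*log2(1/19) = 0.223575. H = 0.525147 + 0.418715 + 0.223575 = 1.1674

1.1674 bits


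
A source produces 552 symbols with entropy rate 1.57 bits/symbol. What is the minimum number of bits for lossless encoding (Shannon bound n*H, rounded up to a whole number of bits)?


Minimum bits >= n * H = 552 * 1.57 = 866.64, rounded up to a whole number of bits = 867

867 bits


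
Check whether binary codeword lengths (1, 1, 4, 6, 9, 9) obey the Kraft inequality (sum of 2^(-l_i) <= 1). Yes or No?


Kraft sum = sum(2^(-l_i)) = 1.082, need <= 1. Result: violated (a binary prefix-free code with these lengths cannot exist)

No


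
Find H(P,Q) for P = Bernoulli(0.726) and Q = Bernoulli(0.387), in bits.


H(P,Q) = -p*log2(q) - (1-p)*log2(1-q). -0.726*log2(0.387) = 0.994326; -0.274*log2(0.613) = 0.193455. H(P,Q) = 0.994326 + 0.193455 = 1.1878

1.1878 bits


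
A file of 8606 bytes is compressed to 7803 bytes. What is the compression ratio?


Ratio = original / compressed = 8606 / 7803 = 1.1029

1.1029


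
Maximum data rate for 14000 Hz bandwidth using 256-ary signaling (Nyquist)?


Rate = 2 * B * log2(M) = 2 * 14000 * 8.0 = 224000.0

224000.0 bps


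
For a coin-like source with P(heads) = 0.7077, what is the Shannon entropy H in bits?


H = -p*log2(p) - (1-p)*log2(1-p). -0.7077*log2(0.7077) = 0.352994; -0.2923*log2(0.2923) = 0.518680. H = 0.352994 + 0.518680 = 0.8717

0.8717 bits


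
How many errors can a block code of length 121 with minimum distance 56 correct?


Correction capability = floor((d-1)/2) = floor((56-1)/2) = 27

27 errors


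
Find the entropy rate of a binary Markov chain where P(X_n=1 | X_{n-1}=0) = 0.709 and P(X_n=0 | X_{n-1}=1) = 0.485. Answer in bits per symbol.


Stationary distribution: pi_0 = p10/(p01+p10) = 0.4062, pi_1 = 0.5938. Entropy rate H' = pi_0*H(p01) + pi_1*H(p10) = 0.4062*0.87 + 0.5938*0.9994 = 0.9468

0.9468 bits/symbol


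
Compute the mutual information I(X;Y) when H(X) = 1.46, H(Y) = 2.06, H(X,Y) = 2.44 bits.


I(X;Y) = H(X) + H(Y) - H(X,Y) = 1.46 + 2.06 - 2.44 = 1.08

1.08 bits


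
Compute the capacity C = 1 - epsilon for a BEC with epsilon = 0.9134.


C = 1 - epsilon = 1 - 0.9134 = 0.0866

0.0866 bits


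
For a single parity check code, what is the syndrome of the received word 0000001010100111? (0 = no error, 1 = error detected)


Syndrome = XOR of all bits = 0 XOR 0 XOR 0 XOR 0 XOR 0 XOR 0 XOR 1 XOR 0 XOR 1 XOR 0 XOR 1 XOR 0 XOR 0 XOR 1 XOR 1 XOR 1 = 0

0


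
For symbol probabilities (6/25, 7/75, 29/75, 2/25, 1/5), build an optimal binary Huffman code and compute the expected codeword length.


Huffman construction (repeatedly merge the two least-probable nodes; each merge adds 1 bit to every symbol beneath it): 2/25 + 7/75 = 13/75; 13/75 + 1/5 = 28/75; 6/25 + 28/75 = 46/75; 29/75 + 46/75 = 1. Resulting codeword lengths (in the order the probabilities were given): (2, 4, 1, 4, 3). L_avg = sum(p_i * l_i) = 6/25*2 + 7/75*4 + 29/75*1 + 2/25*4 + 1/5*3 = 54/25 = 2.16

2.16 bits


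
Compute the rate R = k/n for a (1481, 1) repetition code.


Rate = k/n = 1/1481

1/1481


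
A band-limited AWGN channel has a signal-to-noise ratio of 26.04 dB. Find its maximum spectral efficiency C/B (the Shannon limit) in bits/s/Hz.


SNR_linear = 10^(26.04/10) = 401.7908; C/B = log2(1 + SNR_linear) = log2(1 + 401.7908) = 8.6539

8.6539 bits/s/Hz


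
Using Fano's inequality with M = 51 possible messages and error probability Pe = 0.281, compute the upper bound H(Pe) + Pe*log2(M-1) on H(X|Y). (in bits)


H(Pe) = -Pe*log2(Pe) - (1-Pe)*log2(1-Pe) = -0.281*log2(0.281) - 0.719*log2(0.719) = 0.514612 + 0.342198 = 0.8568. Pe*log2(M-1) = 0.281*log2(50) = 1.585924. Bound = H(Pe) + Pe*log2(M-1) = 0.514612 + 0.342198 + 1.585924 = 2.4427

2.4427 bits


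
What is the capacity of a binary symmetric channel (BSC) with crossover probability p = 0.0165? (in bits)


H(p) = -p*log2(p) - (1-p)*log2(1-p) = -0.0165*log2(0.0165) - 0.9835*log2(0.9835) = 0.097703 + 0.023607 = 0.1213. C = 1 - H(p) = 1 - 0.1213 = 0.8787

0.8787 bits


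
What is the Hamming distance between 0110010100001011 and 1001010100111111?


Count differing positions: ^ ^ ^ ^ . . . . . . ^ ^ . ^ . . = 7 differences

7


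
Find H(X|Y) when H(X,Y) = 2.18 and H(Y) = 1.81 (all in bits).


H(X|Y) = H(X,Y) - H(Y) = 2.18 - 1.81 = 0.37

0.37 bits


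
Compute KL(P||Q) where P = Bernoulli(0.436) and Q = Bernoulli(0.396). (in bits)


KL = p*log2(p/q) + (1-p)*log2((1-p)/(1-q)) = 0.436*log2(0.436/0.396) + 0.564*log2(0.564/0.604) = 0.0048

0.0048 bits


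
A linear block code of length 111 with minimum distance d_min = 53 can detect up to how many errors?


Detection capability = d_min - 1 = 53 - 1 = 52

52 errors


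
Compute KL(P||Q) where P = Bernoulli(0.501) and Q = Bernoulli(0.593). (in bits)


KL = p*log2(p/q) + (1-p)*log2((1-p)/(1-q)) = 0.501*log2(0.501/0.593) + 0.499*log2(0.499/0.407) = 0.0249

0.0249 bits


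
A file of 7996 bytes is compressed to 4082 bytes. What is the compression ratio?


Ratio = original / compressed = 7996 / 4082 = 1.9588

1.9588


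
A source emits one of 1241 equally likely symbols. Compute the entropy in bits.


H = log2(n) = log2(1241) = 10.2773

10.2773 bits


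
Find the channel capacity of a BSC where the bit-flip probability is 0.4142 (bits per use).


H(p) = -p*log2(p) - (1-p)*log2(1-p) = -0.4142*log2(0.4142) - 0.5858*log2(0.5858) = 0.526697 + 0.451956 = 0.9787. C = 1 - H(p) = 1 - 0.9787 = 0.0213

0.0213 bits


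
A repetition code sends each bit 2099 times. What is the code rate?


Rate = k/n = 1/2099

1/2099


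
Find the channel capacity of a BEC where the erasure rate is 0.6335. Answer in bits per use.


C = 1 - epsilon = 1 - 0.6335 = 0.3665

0.3665 bits


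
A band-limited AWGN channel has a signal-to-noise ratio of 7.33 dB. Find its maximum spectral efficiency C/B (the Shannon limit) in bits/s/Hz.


SNR_linear = 10^(7.33/10) = 5.4075; C/B = log2(1 + SNR_linear) = log2(1 + 5.4075) = 2.6798

2.6798 bits/s/Hz


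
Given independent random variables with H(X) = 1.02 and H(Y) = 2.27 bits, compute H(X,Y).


For independent variables, H(X,Y) = H(X) + H(Y) = 1.02 + 2.27 = 3.29

3.29 bits


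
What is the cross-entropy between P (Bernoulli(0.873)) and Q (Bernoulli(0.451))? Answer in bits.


H(P,Q) = -p*log2(q) - (1-p)*log2(1-q). -0.873*log2(0.451) = 1.002903; -0.127*log2(0.549) = 0.109870. H(P,Q) = 1.002903 + 0.109870 = 1.1128

1.1128 bits


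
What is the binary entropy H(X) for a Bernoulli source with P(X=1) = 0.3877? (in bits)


H = -p*log2(p) - (1-p)*log2(1-p). -0.3877*log2(0.3877) = 0.529981; -0.6123*log2(0.6123) = 0.433318. H = 0.529981 + 0.433318 = 0.9633

0.9633 bits


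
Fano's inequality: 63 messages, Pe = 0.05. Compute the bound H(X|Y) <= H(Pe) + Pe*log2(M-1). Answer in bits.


H(Pe) = -Pe*log2(Pe) - (1-Pe)*log2(1-Pe) = -0.05*log2(0.05) - 0.95*log2(0.95) = 0.216096 + 0.070301 = 0.2864. Pe*log2(M-1) = 0.05*log2(62) = 0.297710. Bound = H(Pe) + Pe*log2(M-1) = 0.216096 + 0.070301 + 0.297710 = 0.5841

0.5841 bits


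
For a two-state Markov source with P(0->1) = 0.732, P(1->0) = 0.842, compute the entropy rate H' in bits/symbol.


Stationary distribution: pi_0 = p10/(p01+p10) = 0.5349, pi_1 = 0.4651. Entropy rate H' = pi_0*H(p01) + pi_1*H(p10) = 0.5349*0.8386 + 0.4651*0.6295 = 0.7413

0.7413 bits/symbol


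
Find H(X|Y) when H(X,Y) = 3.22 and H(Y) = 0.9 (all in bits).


H(X|Y) = H(X,Y) - H(Y) = 3.22 - 0.9 = 2.32

2.32 bits


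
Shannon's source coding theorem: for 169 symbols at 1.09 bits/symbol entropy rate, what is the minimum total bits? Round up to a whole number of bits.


Minimum bits >= n * H = 169 * 1.09 = 184.21, rounded up to a whole number of bits = 185

185 bits


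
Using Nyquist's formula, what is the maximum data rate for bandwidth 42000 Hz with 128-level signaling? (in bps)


Rate = 2 * B * log2(M) = 2 * 42000 * 7.0 = 588000.0

588000.0 bps


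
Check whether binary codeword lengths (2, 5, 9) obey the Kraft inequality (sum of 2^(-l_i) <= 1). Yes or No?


Kraft sum = sum(2^(-l_i)) = 0.2832, need <= 1. Result: satisfied (a binary prefix-free code with these lengths exists)

Yes


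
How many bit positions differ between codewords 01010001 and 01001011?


Count differing positions: . . . ^ ^ . ^ . = 3 differences

3


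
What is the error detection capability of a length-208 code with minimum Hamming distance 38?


Detection capability = d_min - 1 = 38 - 1 = 37

37 errors


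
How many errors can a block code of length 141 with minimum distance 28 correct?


Correction capability = floor((d-1)/2) = floor((28-1)/2) = 13

13 errors


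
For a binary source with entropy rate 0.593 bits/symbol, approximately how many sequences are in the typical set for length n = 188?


log2|A_typical| = nH = 188 * 0.593 = 111.484, so |A_typical| ~ 2^111.484 = 3.631e+33

3.631e+33


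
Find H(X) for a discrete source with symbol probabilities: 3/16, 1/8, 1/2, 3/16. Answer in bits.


H = -sum(p_i * log2(p_i)). Terms: -(3/16)*log2(3/16) = 0.452820; -(1/8)*log2(1/8) = 0.375000; -(1/2)*log2(1/2) = 0.500000; -(3/16)*log2(3/16) = 0.452820. H = 0.452820 + 0.375000 + 0.500000 + 0.452820 = 1.7806

1.7806 bits


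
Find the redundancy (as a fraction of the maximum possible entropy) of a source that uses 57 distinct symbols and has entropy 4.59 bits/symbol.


H_max = log2(K) = log2(57) = 5.8329 bits/symbol. Redundancy = 1 - H/H_max = 1 - 4.59/5.8329 = 1 - 0.7869 = 0.2131

0.2131


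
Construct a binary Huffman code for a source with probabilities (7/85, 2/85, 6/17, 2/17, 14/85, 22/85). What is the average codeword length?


Huffman construction (repeatedly merge the two least-probable nodes; each merge adds 1 bit to every symbol beneath it): 2/85 + 7/85 = 9/85; 9/85 + 2/17 = 19/85; 14/85 + 19/85 = 33/85; 22/85 + 6/17 = 52/85; 33/85 + 52/85 = 1. Resulting codeword lengths (in the order the probabilities were given): (4, 4, 2, 3, 2, 2). L_avg = sum(p_i * l_i) = 7/85*4 + 2/85*4 + 6/17*2 + 2/17*3 + 14/85*2 + 22/85*2 = 198/85 = 2.3294

2.3294 bits


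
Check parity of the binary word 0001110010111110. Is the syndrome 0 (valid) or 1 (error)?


Syndrome = XOR of all bits = 0 XOR 0 XOR 0 XOR 1 XOR 1 XOR 1 XOR 0 XOR 0 XOR 1 XOR 0 XOR 1 XOR 1 XOR 1 XOR 1 XOR 1 XOR 0 = 1

1


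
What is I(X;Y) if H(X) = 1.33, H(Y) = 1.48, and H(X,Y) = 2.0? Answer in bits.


I(X;Y) = H(X) + H(Y) - H(X,Y) = 1.33 + 1.48 - 2.0 = 0.81

0.81 bits


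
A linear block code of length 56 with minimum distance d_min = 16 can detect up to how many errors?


Detection capability = d_min - 1 = 16 - 1 = 15

15 errors


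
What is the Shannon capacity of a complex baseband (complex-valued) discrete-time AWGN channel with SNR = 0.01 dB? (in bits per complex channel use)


SNR_linear = 10^(0.01/10) = 1.0023; C = log2(1 + SNR_linear) = log2(1 + 1.0023) = 1.0017

1.0017 bits/channel use


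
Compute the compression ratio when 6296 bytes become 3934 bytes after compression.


Ratio = original / compressed = 6296 / 3934 = 1.6004

1.6004


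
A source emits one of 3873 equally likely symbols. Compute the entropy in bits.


H = log2(n) = log2(3873) = 11.9192

11.9192 bits


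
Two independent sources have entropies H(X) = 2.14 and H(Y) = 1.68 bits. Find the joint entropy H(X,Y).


For independent variables, H(X,Y) = H(X) + H(Y) = 2.14 + 1.68 = 3.82

3.82 bits


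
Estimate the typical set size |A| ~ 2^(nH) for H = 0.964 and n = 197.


log2|A_typical| = nH = 197 * 0.964 = 189.908, so |A_typical| ~ 2^189.908 = 1.472e+57

1.472e+57


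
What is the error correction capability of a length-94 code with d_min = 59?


Correction capability = floor((d-1)/2) = floor((59-1)/2) = 29

29 errors


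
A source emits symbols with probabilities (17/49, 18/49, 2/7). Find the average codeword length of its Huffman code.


Huffman construction (repeatedly merge the two least-probable nodes; each merge adds 1 bit to every symbol beneath it): 2/7 + 17/49 = 31/49; 18/49 + 31/49 = 1. Resulting codeword lengths (in the order the probabilities were given): (2, 1, 2). L_avg = sum(p_i * l_i) = 17/49*2 + 18/49*1 + 2/7*2 = 80/49 = 1.6327

1.6327 bits


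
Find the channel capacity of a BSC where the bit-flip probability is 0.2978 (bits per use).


H(p) = -p*log2(p) - (1-p)*log2(1-p) = -0.2978*log2(0.2978) - 0.7022*log2(0.7022) = 0.520431 + 0.358154 = 0.8786. C = 1 - H(p) = 1 - 0.8786 = 0.1214

0.1214 bits


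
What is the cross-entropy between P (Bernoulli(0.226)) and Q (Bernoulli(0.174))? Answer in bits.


H(P,Q) = -p*log2(q) - (1-p)*log2(1-q). -0.226*log2(0.174) = 0.570162; -0.774*log2(0.826) = 0.213459. H(P,Q) = 0.570162 + 0.213459 = 0.7836

0.7836 bits


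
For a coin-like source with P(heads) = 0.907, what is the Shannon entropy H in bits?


H = -p*log2(p) - (1-p)*log2(1-p). -0.907*log2(0.907) = 0.127729; -0.093*log2(0.093) = 0.318676. H = 0.127729 + 0.318676 = 0.4464

0.4464 bits


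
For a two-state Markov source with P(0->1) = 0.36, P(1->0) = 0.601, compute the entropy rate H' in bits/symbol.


Stationary distribution: pi_0 = p10/(p01+p10) = 0.6254, pi_1 = 0.3746. Entropy rate H' = pi_0*H(p01) + pi_1*H(p10) = 0.6254*0.9427 + 0.3746*0.9704 = 0.9531

0.9531 bits/symbol


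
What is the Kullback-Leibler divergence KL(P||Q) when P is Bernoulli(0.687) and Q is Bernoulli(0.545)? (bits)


KL = p*log2(p/q) + (1-p)*log2((1-p)/(1-q)) = 0.687*log2(0.687/0.545) + 0.313*log2(0.313/0.455) = 0.0606

0.0606 bits


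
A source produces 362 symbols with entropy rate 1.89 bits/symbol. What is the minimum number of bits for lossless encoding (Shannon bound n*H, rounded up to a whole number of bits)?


Minimum bits >= n * H = 362 * 1.89 = 684.18, rounded up to a whole number of bits = 685

685 bits


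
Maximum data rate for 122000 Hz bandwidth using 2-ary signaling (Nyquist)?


Rate = 2 * B * log2(M) = 2 * 122000 * 1.0 = 244000.0

244000.0 bps


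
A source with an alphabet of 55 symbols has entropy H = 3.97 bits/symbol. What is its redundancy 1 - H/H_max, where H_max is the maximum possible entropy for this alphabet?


H_max = log2(K) = log2(55) = 5.7814 bits/symbol. Redundancy = 1 - H/H_max = 1 - 3.97/5.7814 = 1 - 0.6867 = 0.3133

0.3133


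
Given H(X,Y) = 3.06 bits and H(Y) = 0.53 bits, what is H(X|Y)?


H(X|Y) = H(X,Y) - H(Y) = 3.06 - 0.53 = 2.53

2.53 bits


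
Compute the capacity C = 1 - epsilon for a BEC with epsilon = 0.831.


C = 1 - epsilon = 1 - 0.831 = 0.169

0.169 bits


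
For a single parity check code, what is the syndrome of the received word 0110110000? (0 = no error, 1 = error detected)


Syndrome = XOR of all bits = 0 XOR 1 XOR 1 XOR 0 XOR 1 XOR 1 XOR 0 XOR 0 XOR 0 XOR 0 = 0

0


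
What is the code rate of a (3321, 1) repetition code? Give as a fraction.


Rate = k/n = 1/3321

1/3321


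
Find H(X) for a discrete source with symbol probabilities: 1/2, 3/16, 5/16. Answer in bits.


H = -sum(p_i * log2(p_i)). Terms: -(1/2)*log2(1/2) = 0.500000; -(3/16)*log2(3/16) = 0.452820; -(5/16)*log2(5/16) = 0.524397. H = 0.500000 + 0.452820 + 0.524397 = 1.4772

1.4772 bits


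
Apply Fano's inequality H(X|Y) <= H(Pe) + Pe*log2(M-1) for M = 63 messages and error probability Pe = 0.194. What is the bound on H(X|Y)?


H(Pe) = -Pe*log2(Pe) - (1-Pe)*log2(1-Pe) = -0.194*log2(0.194) - 0.806*log2(0.806) = 0.458979 + 0.250785 = 0.7098. Pe*log2(M-1) = 0.194*log2(62) = 1.155114. Bound = H(Pe) + Pe*log2(M-1) = 0.458979 + 0.250785 + 1.155114 = 1.8649

1.8649 bits


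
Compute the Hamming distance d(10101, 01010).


Count differing positions: ^ ^ ^ ^ ^ = 5 differences

5


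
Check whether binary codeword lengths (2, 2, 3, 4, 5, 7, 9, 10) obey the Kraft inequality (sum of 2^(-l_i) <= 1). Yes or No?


Kraft sum = sum(2^(-l_i)) = 0.7295, need <= 1. Result: satisfied (a binary prefix-free code with these lengths exists)

Yes


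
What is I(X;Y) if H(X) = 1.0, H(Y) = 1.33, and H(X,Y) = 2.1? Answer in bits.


I(X;Y) = H(X) + H(Y) - H(X,Y) = 1.0 + 1.33 - 2.1 = 0.23

0.23 bits


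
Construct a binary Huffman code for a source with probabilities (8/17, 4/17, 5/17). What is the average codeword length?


Huffman construction (repeatedly merge the two least-probable nodes; each merge adds 1 bit to every symbol beneath it): 4/17 + 5/17 = 9/17; 8/17 + 9/17 = 1. Resulting codeword lengths (in the order the probabilities were given): (1, 2, 2). L_avg = sum(p_i * l_i) = 8/17*1 + 4/17*2 + 5/17*2 = 26/17 = 1.5294

1.5294 bits


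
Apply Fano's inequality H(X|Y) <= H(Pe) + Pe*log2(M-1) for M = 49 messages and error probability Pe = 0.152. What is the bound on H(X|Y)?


H(Pe) = -Pe*log2(Pe) - (1-Pe)*log2(1-Pe) = -0.152*log2(0.152) - 0.848*log2(0.848) = 0.413114 + 0.201709 = 0.6148. Pe*log2(M-1) = 0.152*log2(48) = 0.848914. Bound = H(Pe) + Pe*log2(M-1) = 0.413114 + 0.201709 + 0.848914 = 1.4637

1.4637 bits


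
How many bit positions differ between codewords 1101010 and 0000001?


Count differing positions: ^ ^ . ^ . ^ ^ = 5 differences

5


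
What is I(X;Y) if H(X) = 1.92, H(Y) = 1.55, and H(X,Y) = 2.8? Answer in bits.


I(X;Y) = H(X) + H(Y) - H(X,Y) = 1.92 + 1.55 - 2.8 = 0.67

0.67 bits


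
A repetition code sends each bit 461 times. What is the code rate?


Rate = k/n = 1/461

1/461


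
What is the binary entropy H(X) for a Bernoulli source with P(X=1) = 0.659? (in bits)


H = -p*log2(p) - (1-p)*log2(1-p). -0.659*log2(0.659) = 0.396487; -0.341*log2(0.341) = 0.529285. H = 0.396487 + 0.529285 = 0.9258

0.9258 bits


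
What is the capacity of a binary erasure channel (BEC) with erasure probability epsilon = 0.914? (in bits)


C = 1 - epsilon = 1 - 0.914 = 0.086

0.086 bits


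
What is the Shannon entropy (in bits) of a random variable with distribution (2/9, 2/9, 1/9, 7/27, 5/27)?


H = -sum(p_i * log2(p_i)). Terms: -(2/9)*log2(2/9) = 0.482206; -(2/9)*log2(2/9) = 0.482206; -(1/9)*log2(1/9) = 0.352214; -(7/27)*log2(7/27) = 0.504916; -(5/27)*log2(5/27) = 0.450548. H = 0.482206 + 0.482206 + 0.352214 + 0.504916 + 0.450548 = 2.2721

2.2721 bits


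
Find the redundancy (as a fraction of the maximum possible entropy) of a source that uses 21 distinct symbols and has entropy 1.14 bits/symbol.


H_max = log2(K) = log2(21) = 4.3923 bits/symbol. Redundancy = 1 - H/H_max = 1 - 1.14/4.3923 = 1 - 0.2595 = 0.7405

0.7405


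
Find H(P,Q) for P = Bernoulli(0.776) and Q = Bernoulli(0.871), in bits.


H(P,Q) = -p*log2(q) - (1-p)*log2(1-q). -0.776*log2(0.871) = 0.154622; -0.224*log2(0.129) = 0.661821. H(P,Q) = 0.154622 + 0.661821 = 0.8164

0.8164 bits


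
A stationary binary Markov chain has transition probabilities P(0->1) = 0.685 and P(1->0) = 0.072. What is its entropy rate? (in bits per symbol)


Stationary distribution: pi_0 = p10/(p01+p10) = 0.0951, pi_1 = 0.9049. Entropy rate H' = pi_0*H(p01) + pi_1*H(p10) = 0.0951*0.8989 + 0.9049*0.3733 = 0.4233

0.4233 bits/symbol


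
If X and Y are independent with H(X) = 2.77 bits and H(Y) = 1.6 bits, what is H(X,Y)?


For independent variables, H(X,Y) = H(X) + H(Y) = 2.77 + 1.6 = 4.37

4.37 bits


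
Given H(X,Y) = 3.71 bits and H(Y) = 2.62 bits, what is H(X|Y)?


H(X|Y) = H(X,Y) - H(Y) = 3.71 - 2.62 = 1.09

1.09 bits


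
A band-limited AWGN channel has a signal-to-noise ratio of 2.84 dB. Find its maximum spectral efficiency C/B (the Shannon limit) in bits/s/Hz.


SNR_linear = 10^(2.84/10) = 1.9231; C/B = log2(1 + SNR_linear) = log2(1 + 1.9231) = 1.5475

1.5475 bits/s/Hz


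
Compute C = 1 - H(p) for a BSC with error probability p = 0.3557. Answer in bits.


H(p) = -p*log2(p) - (1-p)*log2(1-p) = -0.3557*log2(0.3557) - 0.6443*log2(0.6443) = 0.530444 + 0.408612 = 0.9391. C = 1 - H(p) = 1 - 0.9391 = 0.0609

0.0609 bits


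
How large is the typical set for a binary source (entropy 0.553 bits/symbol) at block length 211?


log2|A_typical| = nH = 211 * 0.553 = 116.683, so |A_typical| ~ 2^116.683 = 1.334e+35

1.334e+35


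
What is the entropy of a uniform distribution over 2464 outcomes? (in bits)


H = log2(n) = log2(2464) = 11.2668

11.2668 bits


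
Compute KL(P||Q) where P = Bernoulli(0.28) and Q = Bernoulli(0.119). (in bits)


KL = p*log2(p/q) + (1-p)*log2((1-p)/(1-q)) = 0.28*log2(0.28/0.119) + 0.72*log2(0.72/0.881) = 0.136

0.136 bits


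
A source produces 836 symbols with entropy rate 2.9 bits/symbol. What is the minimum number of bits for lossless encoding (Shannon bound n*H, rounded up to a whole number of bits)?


Minimum bits >= n * H = 836 * 2.9 = 2424.4, rounded up to a whole number of bits = 2425

2425 bits


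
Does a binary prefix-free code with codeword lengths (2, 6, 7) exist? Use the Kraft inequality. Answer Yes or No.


Kraft sum = sum(2^(-l_i)) = 0.2734, need <= 1. Result: satisfied (a binary prefix-free code with these lengths exists)

Yes


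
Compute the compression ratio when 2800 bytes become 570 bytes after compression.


Ratio = original / compressed = 2800 / 570 = 4.9123

4.9123


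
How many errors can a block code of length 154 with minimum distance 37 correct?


Correction capability = floor((d-1)/2) = floor((37-1)/2) = 18

18 errors


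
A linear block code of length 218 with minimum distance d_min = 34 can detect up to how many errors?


Detection capability = d_min - 1 = 34 - 1 = 33

33 errors


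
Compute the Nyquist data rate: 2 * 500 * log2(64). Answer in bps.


Rate = 2 * B * log2(M) = 2 * 500 * 6.0 = 6000.0

6000.0 bps


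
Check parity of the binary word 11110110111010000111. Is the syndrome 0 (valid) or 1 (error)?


Syndrome = XOR of all bits = 1 XOR 1 XOR 1 XOR 1 XOR 0 XOR 1 XOR 1 XOR 0 XOR 1 XOR 1 XOR 1 XOR 0 XOR 1 XOR 0 XOR 0 XOR 0 XOR 0 XOR 1 XOR 1 XOR 1 = 1

1


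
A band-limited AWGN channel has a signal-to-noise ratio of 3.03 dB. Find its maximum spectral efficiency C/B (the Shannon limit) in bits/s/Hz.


SNR_linear = 10^(3.03/10) = 2.0091; C/B = log2(1 + SNR_linear) = log2(1 + 2.0091) = 1.5893

1.5893 bits/s/Hz


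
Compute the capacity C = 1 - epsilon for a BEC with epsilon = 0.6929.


C = 1 - epsilon = 1 - 0.6929 = 0.3071

0.3071 bits


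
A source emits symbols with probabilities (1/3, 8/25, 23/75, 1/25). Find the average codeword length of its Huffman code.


Huffman construction (repeatedly merge the two least-probable nodes; each merge adds 1 bit to every symbol beneath it): 1/25 + 23/75 = 26/75; 8/25 + 1/3 = 49/75; 26/75 + 49/75 = 1. Resulting codeword lengths (in the order the probabilities were given): (2, 2, 2, 2). L_avg = sum(p_i * l_i) = 1/3*2 + 8/25*2 + 23/75*2 + 1/25*2 = 2

2.0 bits


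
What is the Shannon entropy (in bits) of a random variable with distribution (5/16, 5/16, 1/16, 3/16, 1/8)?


H = -sum(p_i * log2(p_i)). Terms: -(5/16)*log2(5/16) = 0.524397; -(5/16)*log2(5/16) = 0.524397; -(1/16)*log2(1/16) = 0.250000; -(3/16)*log2(3/16) = 0.452820; -(1/8)*log2(1/8) = 0.375000. H = 0.524397 + 0.524397 + 0.250000 + 0.452820 + 0.375000 = 2.1266

2.1266 bits


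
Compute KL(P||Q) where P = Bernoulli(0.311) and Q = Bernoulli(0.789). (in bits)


KL = p*log2(p/q) + (1-p)*log2((1-p)/(1-q)) = 0.311*log2(0.311/0.789) + 0.689*log2(0.689/0.211) = 0.7586

0.7586 bits


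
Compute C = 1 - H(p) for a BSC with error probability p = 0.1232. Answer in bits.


H(p) = -p*log2(p) - (1-p)*log2(1-p) = -0.1232*log2(0.1232) - 0.8768*log2(0.8768) = 0.372178 + 0.166312 = 0.5385. C = 1 - H(p) = 1 - 0.5385 = 0.4615

0.4615 bits


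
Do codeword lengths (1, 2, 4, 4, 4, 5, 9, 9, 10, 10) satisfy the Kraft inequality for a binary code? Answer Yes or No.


Kraft sum = sum(2^(-l_i)) = 0.9746, need <= 1. Result: satisfied (a binary prefix-free code with these lengths exists)

Yes


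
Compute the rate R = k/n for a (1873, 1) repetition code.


Rate = k/n = 1/1873

1/1873


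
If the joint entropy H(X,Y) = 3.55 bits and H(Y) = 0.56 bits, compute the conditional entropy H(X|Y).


H(X|Y) = H(X,Y) - H(Y) = 3.55 - 0.56 = 2.99

2.99 bits


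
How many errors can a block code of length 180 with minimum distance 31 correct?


Correction capability = floor((d-1)/2) = floor((31-1)/2) = 15

15 errors


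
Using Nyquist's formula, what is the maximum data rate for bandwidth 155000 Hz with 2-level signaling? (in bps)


Rate = 2 * B * log2(M) = 2 * 155000 * 1.0 = 310000.0

310000.0 bps


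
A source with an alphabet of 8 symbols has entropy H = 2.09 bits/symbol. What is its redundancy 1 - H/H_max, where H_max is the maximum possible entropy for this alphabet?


H_max = log2(K) = log2(8) = 3.0 bits/symbol. Redundancy = 1 - H/H_max = 1 - 2.09/3.0 = 1 - 0.6967 = 0.3033

0.3033


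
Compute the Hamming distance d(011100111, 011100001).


Count differing positions: . . . . . . ^ ^ . = 2 differences

2


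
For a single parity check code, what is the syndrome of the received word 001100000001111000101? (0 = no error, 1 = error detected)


Syndrome = XOR of all bits = 0 XOR 0 XOR 1 XOR 1 XOR 0 XOR 0 XOR 0 XOR 0 XOR 0 XOR 0 XOR 0 XOR 1 XOR 1 XOR 1 XOR 1 XOR 0 XOR 0 XOR 0 XOR 1 XOR 0 XOR 1 = 0

0


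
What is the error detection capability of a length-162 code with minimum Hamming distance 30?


Detection capability = d_min - 1 = 30 - 1 = 29

29 errors


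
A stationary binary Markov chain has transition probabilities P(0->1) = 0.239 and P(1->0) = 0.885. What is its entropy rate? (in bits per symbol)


Stationary distribution: pi_0 = p10/(p01+p10) = 0.7874, pi_1 = 0.2126. Entropy rate H' = pi_0*H(p01) + pi_1*H(p10) = 0.7874*0.7934 + 0.2126*0.5148 = 0.7341

0.7341 bits/symbol


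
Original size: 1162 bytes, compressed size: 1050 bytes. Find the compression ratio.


Ratio = original / compressed = 1162 / 1050 = 1.1067

1.1067


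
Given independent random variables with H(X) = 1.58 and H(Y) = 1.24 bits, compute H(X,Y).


For independent variables, H(X,Y) = H(X) + H(Y) = 1.58 + 1.24 = 2.82

2.82 bits


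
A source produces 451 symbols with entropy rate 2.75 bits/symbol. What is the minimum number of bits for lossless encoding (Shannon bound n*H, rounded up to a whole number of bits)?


Minimum bits >= n * H = 451 * 2.75 = 1240.25, rounded up to a whole number of bits = 1241

1241 bits


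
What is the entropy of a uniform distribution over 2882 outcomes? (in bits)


H = log2(n) = log2(2882) = 11.4929

11.4929 bits


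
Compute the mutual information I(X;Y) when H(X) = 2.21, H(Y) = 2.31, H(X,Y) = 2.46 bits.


I(X;Y) = H(X) + H(Y) - H(X,Y) = 2.21 + 2.31 - 2.46 = 2.06

2.06 bits


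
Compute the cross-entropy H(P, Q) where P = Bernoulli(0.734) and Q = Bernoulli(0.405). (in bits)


H(P,Q) = -p*log2(q) - (1-p)*log2(1-q). -0.734*log2(0.405) = 0.957141; -0.266*log2(0.595) = 0.199244. H(P,Q) = 0.957141 + 0.199244 = 1.1564

1.1564 bits


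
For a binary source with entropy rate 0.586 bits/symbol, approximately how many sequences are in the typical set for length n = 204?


log2|A_typical| = nH = 204 * 0.586 = 119.544, so |A_typical| ~ 2^119.544 = 9.690e+35

9.690e+35


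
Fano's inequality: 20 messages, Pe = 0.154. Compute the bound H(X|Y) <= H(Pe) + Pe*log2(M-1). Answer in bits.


H(Pe) = -Pe*log2(Pe) - (1-Pe)*log2(1-Pe) = -0.154*log2(0.154) - 0.846*log2(0.846) = 0.415646 + 0.204115 = 0.6198. Pe*log2(M-1) = 0.154*log2(19) = 0.654181. Bound = H(Pe) + Pe*log2(M-1) = 0.415646 + 0.204115 + 0.654181 = 1.2739

1.2739 bits


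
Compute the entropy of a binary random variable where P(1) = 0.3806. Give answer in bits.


H = -p*log2(p) - (1-p)*log2(1-p). -0.3806*log2(0.3806) = 0.530424; -0.6194*log2(0.6194) = 0.428041. H = 0.530424 + 0.428041 = 0.9585

0.9585 bits


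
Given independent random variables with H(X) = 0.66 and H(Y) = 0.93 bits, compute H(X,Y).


For independent variables, H(X,Y) = H(X) + H(Y) = 0.66 + 0.93 = 1.59

1.59 bits


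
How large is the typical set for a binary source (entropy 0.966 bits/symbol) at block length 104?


log2|A_typical| = nH = 104 * 0.966 = 100.464, so |A_typical| ~ 2^100.464 = 1.749e+30

1.749e+30


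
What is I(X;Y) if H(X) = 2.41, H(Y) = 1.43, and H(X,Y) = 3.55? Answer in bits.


I(X;Y) = H(X) + H(Y) - H(X,Y) = 2.41 + 1.43 - 3.55 = 0.29

0.29 bits


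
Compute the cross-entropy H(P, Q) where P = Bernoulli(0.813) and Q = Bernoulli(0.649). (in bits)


H(P,Q) = -p*log2(q) - (1-p)*log2(1-q). -0.813*log2(0.649) = 0.507076; -0.187*log2(0.351) = 0.282455. H(P,Q) = 0.507076 + 0.282455 = 0.7895

0.7895 bits


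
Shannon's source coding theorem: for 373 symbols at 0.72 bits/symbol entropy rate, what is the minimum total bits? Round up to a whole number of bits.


Minimum bits >= n * H = 373 * 0.72 = 268.56, rounded up to a whole number of bits = 269

269 bits


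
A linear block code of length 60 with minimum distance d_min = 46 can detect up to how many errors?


Detection capability = d_min - 1 = 46 - 1 = 45

45 errors


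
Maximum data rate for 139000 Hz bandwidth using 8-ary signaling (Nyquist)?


Rate = 2 * B * log2(M) = 2 * 139000 * 3.0 = 834000.0

834000.0 bps


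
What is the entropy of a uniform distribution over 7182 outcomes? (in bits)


H = log2(n) = log2(7182) = 12.8102

12.8102 bits


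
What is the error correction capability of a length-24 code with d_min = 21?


Correction capability = floor((d-1)/2) = floor((21-1)/2) = 10

10 errors


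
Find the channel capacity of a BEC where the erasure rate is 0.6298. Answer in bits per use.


C = 1 - epsilon = 1 - 0.6298 = 0.3702

0.3702 bits


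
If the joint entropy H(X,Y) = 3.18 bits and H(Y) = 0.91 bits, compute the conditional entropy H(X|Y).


H(X|Y) = H(X,Y) - H(Y) = 3.18 - 0.91 = 2.27

2.27 bits


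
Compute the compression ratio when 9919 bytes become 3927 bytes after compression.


Ratio = original / compressed = 9919 / 3927 = 2.5258

2.5258


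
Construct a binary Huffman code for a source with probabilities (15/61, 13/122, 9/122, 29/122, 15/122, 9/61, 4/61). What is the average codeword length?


Huffman construction (repeatedly merge the two least-probable nodes; each merge adds 1 bit to every symbol beneath it): 4/61 + 9/122 = 17/122; 13/122 + 15/122 = 14/61; 17/122 + 9/61 = 35/122; 14/61 + 29/122 = 57/122; 15/61 + 35/122 = 65/122; 57/122 + 65/122 = 1. Resulting codeword lengths (in the order the probabilities were given): (2, 3, 4, 2, 3, 3, 4). L_avg = sum(p_i * l_i) = 15/61*2 + 13/122*3 + 9/122*4 + 29/122*2 + 15/122*3 + 9/61*3 + 4/61*4 = 162/61 = 2.6557

2.6557 bits


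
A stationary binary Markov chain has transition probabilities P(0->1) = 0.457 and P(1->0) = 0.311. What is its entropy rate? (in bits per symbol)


Stationary distribution: pi_0 = p10/(p01+p10) = 0.4049, pi_1 = 0.5951. Entropy rate H' = pi_0*H(p01) + pi_1*H(p10) = 0.4049*0.9947 + 0.5951*0.8943 = 0.935

0.935 bits/symbol


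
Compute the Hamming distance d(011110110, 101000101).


Count differing positions: ^ ^ . ^ ^ . . ^ ^ = 6 differences

6


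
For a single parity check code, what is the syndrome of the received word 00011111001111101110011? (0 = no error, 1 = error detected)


Syndrome = XOR of all bits = 0 XOR 0 XOR 0 XOR 1 XOR 1 XOR 1 XOR 1 XOR 1 XOR 0 XOR 0 XOR 1 XOR 1 XOR 1 XOR 1 XOR 1 XOR 0 XOR 1 XOR 1 XOR 1 XOR 0 XOR 0 XOR 1 XOR 1 = 1

1


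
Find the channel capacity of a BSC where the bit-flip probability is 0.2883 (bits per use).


H(p) = -p*log2(p) - (1-p)*log2(1-p) = -0.2883*log2(0.2883) - 0.7117*log2(0.7117) = 0.517313 + 0.349202 = 0.8665. C = 1 - H(p) = 1 - 0.8665 = 0.1335

0.1335 bits


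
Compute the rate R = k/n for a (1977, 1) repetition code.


Rate = k/n = 1/1977

1/1977


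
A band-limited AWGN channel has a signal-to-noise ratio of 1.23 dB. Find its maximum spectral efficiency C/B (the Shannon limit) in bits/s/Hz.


SNR_linear = 10^(1.23/10) = 1.3274; C/B = log2(1 + SNR_linear) = log2(1 + 1.3274) = 1.2187

1.2187 bits/s/Hz


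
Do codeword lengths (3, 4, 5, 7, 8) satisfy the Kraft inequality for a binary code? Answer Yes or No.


Kraft sum = sum(2^(-l_i)) = 0.2305, need <= 1. Result: satisfied (a binary prefix-free code with these lengths exists)

Yes


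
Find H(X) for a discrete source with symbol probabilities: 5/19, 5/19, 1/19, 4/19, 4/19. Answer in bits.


H = -sum(p_i * log2(p_i)). Terms: -(5/19)*log2(5/19) = 0.506842; -(5/19)*log2(5/19) = 0.506842; -(1/19)*log2(1/19) = 0.223575; -(4/19)*log2(4/19) = 0.473248; -(4/19)*log2(4/19) = 0.473248. H = 0.506842 + 0.506842 + 0.223575 + 0.473248 + 0.473248 = 2.1838

2.1838 bits


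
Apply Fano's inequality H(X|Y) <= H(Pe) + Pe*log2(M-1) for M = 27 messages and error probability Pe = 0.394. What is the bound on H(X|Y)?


H(Pe) = -Pe*log2(Pe) - (1-Pe)*log2(1-Pe) = -0.394*log2(0.394) - 0.606*log2(0.606) = 0.529431 + 0.437902 = 0.9673. Pe*log2(M-1) = 0.394*log2(26) = 1.851973. Bound = H(Pe) + Pe*log2(M-1) = 0.529431 + 0.437902 + 1.851973 = 2.8193

2.8193 bits


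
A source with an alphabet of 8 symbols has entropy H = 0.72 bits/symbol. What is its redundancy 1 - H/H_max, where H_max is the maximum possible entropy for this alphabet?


H_max = log2(K) = log2(8) = 3.0 bits/symbol. Redundancy = 1 - H/H_max = 1 - 0.72/3.0 = 1 - 0.24 = 0.76

0.76


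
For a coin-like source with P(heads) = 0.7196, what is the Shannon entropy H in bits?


H = -p*log2(p) - (1-p)*log2(1-p). -0.7196*log2(0.7196) = 0.341618; -0.2804*log2(0.2804) = 0.514377. H = 0.341618 + 0.514377 = 0.856

0.856 bits


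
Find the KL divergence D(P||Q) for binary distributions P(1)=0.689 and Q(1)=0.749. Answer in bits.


KL = p*log2(p/q) + (1-p)*log2((1-p)/(1-q)) = 0.689*log2(0.689/0.749) + 0.311*log2(0.311/0.251) = 0.0132

0.0132 bits


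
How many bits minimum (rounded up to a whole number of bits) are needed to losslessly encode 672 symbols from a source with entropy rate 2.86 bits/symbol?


Minimum bits >= n * H = 672 * 2.86 = 1921.92, rounded up to a whole number of bits = 1922

1922 bits


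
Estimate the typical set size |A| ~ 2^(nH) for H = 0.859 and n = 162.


log2|A_typical| = nH = 162 * 0.859 = 139.158, so |A_typical| ~ 2^139.158 = 7.776e+41

7.776e+41


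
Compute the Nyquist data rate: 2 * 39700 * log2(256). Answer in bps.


Rate = 2 * B * log2(M) = 2 * 39700 * 8.0 = 635200.0

635200.0 bps


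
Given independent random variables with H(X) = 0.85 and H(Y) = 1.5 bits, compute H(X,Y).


For independent variables, H(X,Y) = H(X) + H(Y) = 0.85 + 1.5 = 2.35

2.35 bits


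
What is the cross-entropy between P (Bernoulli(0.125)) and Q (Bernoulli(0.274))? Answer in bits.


H(P,Q) = -p*log2(q) - (1-p)*log2(1-q). -0.125*log2(0.274) = 0.233469; -0.875*log2(0.726) = 0.404214. H(P,Q) = 0.233469 + 0.404214 = 0.6377

0.6377 bits


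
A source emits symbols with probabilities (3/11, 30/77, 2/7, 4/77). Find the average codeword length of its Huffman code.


Huffman construction (repeatedly merge the two least-probable nodes; each merge adds 1 bit to every symbol beneath it): 4/77 + 3/11 = 25/77; 2/7 + 25/77 = 47/77; 30/77 + 47/77 = 1. Resulting codeword lengths (in the order the probabilities were given): (3, 1, 2, 3). L_avg = sum(p_i * l_i) = 3/11*3 + 30/77*1 + 2/7*2 + 4/77*3 = 149/77 = 1.9351

1.9351 bits


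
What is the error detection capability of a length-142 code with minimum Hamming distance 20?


Detection capability = d_min - 1 = 20 - 1 = 19

19 errors


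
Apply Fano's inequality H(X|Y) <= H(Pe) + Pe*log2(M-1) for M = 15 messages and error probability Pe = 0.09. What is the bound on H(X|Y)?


H(Pe) = -Pe*log2(Pe) - (1-Pe)*log2(1-Pe) = -0.09*log2(0.09) - 0.91*log2(0.91) = 0.312654 + 0.123816 = 0.4365. Pe*log2(M-1) = 0.09*log2(14) = 0.342662. Bound = H(Pe) + Pe*log2(M-1) = 0.312654 + 0.123816 + 0.342662 = 0.7791

0.7791 bits


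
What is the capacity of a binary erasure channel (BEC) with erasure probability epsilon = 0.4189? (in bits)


C = 1 - epsilon = 1 - 0.4189 = 0.5811

0.5811 bits


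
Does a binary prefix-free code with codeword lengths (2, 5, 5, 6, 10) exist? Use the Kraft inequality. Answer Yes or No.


Kraft sum = sum(2^(-l_i)) = 0.3291, need <= 1. Result: satisfied (a binary prefix-free code with these lengths exists)

Yes
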